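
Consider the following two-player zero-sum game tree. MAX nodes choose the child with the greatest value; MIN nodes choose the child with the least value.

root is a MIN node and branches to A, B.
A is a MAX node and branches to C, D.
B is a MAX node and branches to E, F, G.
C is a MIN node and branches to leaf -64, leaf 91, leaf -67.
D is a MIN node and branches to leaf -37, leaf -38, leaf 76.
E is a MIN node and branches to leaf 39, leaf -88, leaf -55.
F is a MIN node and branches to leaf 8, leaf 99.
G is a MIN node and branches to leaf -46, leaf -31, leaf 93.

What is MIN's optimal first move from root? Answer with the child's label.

C (MIN): min(-64, 91, -67) = -67
D (MIN): min(-37, -38, 76) = -38
A (MAX): max(-67, -38) = -38
E (MIN): min(39, -88, -55) = -88
F (MIN): min(8, 99) = 8
G (MIN): min(-46, -31, 93) = -46
B (MAX): max(-88, 8, -46) = 8
root (MIN): min(-38, 8) = -38
MIN at root wants the lowest of {A=-38, B=8}, so chooses A.

A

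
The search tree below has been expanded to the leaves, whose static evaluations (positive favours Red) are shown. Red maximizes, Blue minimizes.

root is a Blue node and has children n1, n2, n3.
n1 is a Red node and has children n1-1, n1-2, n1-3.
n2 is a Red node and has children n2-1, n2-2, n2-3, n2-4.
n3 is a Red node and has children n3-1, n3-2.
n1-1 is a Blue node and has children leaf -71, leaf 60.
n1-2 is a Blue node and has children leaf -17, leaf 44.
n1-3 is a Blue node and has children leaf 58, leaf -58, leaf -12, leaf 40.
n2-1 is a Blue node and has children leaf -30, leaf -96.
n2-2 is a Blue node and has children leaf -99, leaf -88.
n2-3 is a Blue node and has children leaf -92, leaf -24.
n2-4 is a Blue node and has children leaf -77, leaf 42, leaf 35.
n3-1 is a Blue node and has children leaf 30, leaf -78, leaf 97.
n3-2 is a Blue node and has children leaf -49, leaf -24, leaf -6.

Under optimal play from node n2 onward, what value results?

-77

n2-1 (Blue): min(-30, -96) = -96
n2-2 (Blue): min(-99, -88) = -99
n2-3 (Blue): min(-92, -24) = -92
n2-4 (Blue): min(-77, 42, 35) = -77
n2 (Red): max(-96, -99, -92, -77) = -77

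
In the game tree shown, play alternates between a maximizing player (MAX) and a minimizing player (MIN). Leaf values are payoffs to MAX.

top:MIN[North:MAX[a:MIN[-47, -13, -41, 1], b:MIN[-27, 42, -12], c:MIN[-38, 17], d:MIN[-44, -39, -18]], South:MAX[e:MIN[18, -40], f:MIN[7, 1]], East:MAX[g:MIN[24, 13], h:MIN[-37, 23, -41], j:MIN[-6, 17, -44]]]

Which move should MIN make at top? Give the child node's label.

North

a (MIN): min(-47, -13, -41, 1) = -47
b (MIN): min(-27, 42, -12) = -27
c (MIN): min(-38, 17) = -38
d (MIN): min(-44, -39, -18) = -44
North (MAX): max(-47, -27, -38, -44) = -27
e (MIN): min(18, -40) = -40
f (MIN): min(7, 1) = 1
South (MAX): max(-40, 1) = 1
g (MIN): min(24, 13) = 13
h (MIN): min(-37, 23, -41) = -41
j (MIN): min(-6, 17, -44) = -44
East (MAX): max(13, -41, -44) = 13
top (MIN): min(-27, 1, 13) = -27
MIN at top wants the lowest of {North=-27, South=1, East=13}, so chooses North.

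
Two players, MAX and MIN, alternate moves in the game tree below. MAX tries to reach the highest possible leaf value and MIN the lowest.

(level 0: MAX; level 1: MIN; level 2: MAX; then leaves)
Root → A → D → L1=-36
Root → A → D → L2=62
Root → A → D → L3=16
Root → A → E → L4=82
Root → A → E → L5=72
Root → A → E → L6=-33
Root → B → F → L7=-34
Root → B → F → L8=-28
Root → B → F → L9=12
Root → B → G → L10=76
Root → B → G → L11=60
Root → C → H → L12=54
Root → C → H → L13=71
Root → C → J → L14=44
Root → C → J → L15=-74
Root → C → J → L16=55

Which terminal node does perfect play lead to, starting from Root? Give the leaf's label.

D (MAX): max(-36, 62, 16) = 62
E (MAX): max(82, 72, -33) = 82
A (MIN): min(62, 82) = 62
F (MAX): max(-34, -28, 12) = 12
G (MAX): max(76, 60) = 76
B (MIN): min(12, 76) = 12
H (MAX): max(54, 71) = 71
J (MAX): max(44, -74, 55) = 55
C (MIN): min(71, 55) = 55
Root (MAX): max(62, 12, 55) = 62
At Root, MAX picks A (highest: 62).
At A, MIN picks D (lowest: 62).
At D, MAX picks L2 (highest: 62).
Terminal value 62.

L2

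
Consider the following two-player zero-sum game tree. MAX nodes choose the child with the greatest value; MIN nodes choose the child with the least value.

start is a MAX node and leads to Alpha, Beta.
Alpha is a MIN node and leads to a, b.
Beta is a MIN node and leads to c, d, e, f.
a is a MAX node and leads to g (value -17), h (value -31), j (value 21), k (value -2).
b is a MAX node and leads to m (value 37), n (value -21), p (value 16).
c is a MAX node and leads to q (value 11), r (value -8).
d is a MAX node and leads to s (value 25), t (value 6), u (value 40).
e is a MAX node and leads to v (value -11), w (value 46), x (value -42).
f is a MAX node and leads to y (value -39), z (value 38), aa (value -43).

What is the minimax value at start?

a (MAX): max(-17, -31, 21, -2) = 21
b (MAX): max(37, -21, 16) = 37
Alpha (MIN): min(21, 37) = 21
c (MAX): max(11, -8) = 11
d (MAX): max(25, 6, 40) = 40
e (MAX): max(-11, 46, -42) = 46
f (MAX): max(-39, 38, -43) = 38
Beta (MIN): min(11, 40, 46, 38) = 11
start (MAX): max(21, 11) = 21

21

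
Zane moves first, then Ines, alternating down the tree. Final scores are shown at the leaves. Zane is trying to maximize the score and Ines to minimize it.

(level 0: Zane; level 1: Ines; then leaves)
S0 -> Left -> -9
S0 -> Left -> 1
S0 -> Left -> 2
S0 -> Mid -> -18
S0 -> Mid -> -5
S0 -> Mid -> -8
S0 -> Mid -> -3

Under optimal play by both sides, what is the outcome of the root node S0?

-9

Left (Ines): min(-9, 1, 2) = -9
Mid (Ines): min(-18, -5, -8, -3) = -18
S0 (Zane): max(-9, -18) = -9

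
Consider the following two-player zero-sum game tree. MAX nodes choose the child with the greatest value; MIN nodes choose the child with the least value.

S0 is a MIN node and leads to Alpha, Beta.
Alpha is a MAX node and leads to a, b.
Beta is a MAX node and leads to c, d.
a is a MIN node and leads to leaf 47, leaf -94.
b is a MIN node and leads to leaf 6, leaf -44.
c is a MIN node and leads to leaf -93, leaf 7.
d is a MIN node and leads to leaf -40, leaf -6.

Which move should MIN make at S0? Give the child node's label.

a (MIN): min(47, -94) = -94
b (MIN): min(6, -44) = -44
Alpha (MAX): max(-94, -44) = -44
c (MIN): min(-93, 7) = -93
d (MIN): min(-40, -6) = -40
Beta (MAX): max(-93, -40) = -40
S0 (MIN): min(-44, -40) = -44
MIN at S0 wants the lowest of {Alpha=-44, Beta=-40}, so chooses Alpha.

Alpha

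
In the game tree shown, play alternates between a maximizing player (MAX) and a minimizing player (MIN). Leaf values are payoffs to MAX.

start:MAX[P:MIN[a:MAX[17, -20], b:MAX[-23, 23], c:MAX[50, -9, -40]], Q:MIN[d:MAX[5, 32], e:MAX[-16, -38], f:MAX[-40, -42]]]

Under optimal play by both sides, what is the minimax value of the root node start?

17

a (MAX): max(17, -20) = 17
b (MAX): max(-23, 23) = 23
c (MAX): max(50, -9, -40) = 50
P (MIN): min(17, 23, 50) = 17
d (MAX): max(5, 32) = 32
e (MAX): max(-16, -38) = -16
f (MAX): max(-40, -42) = -40
Q (MIN): min(32, -16, -40) = -40
start (MAX): max(17, -40) = 17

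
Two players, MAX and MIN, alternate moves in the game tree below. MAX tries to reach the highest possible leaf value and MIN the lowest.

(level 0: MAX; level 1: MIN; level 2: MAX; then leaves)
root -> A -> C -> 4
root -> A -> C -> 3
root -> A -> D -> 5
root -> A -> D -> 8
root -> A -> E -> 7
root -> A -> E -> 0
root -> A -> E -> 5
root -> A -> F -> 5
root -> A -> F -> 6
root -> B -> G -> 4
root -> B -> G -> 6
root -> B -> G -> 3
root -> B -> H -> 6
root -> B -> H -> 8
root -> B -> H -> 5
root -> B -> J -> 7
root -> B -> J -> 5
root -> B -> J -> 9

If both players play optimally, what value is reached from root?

6

C (MAX): max(4, 3) = 4
D (MAX): max(5, 8) = 8
E (MAX): max(7, 0, 5) = 7
F (MAX): max(5, 6) = 6
A (MIN): min(4, 8, 7, 6) = 4
G (MAX): max(4, 6, 3) = 6
H (MAX): max(6, 8, 5) = 8
J (MAX): max(7, 5, 9) = 9
B (MIN): min(6, 8, 9) = 6
root (MAX): max(4, 6) = 6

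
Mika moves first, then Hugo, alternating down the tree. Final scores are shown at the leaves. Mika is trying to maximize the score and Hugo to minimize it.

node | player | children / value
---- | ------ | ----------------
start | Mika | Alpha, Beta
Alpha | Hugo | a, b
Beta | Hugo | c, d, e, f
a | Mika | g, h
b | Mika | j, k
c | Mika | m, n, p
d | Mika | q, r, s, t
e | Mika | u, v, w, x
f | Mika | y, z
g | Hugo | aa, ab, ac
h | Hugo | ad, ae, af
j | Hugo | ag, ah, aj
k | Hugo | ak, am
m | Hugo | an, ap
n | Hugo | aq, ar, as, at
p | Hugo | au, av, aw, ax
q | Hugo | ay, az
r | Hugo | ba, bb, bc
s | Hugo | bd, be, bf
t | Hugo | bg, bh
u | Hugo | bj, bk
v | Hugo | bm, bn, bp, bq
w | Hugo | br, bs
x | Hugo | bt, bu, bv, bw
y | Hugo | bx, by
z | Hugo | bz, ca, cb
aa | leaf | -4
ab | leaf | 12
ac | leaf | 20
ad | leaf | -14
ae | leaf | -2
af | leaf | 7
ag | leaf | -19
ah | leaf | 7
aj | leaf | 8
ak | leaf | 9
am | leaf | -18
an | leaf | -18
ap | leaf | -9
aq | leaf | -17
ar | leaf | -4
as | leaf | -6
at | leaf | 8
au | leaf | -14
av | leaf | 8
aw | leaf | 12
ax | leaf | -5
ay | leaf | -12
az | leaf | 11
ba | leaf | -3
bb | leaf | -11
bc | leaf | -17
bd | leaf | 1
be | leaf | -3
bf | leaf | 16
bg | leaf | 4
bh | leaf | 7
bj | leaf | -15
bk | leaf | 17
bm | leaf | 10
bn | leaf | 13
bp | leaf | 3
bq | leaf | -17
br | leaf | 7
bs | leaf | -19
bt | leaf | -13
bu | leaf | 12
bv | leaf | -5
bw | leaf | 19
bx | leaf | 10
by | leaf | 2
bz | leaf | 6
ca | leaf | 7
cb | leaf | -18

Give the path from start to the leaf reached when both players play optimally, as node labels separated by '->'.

start -> Beta -> c -> p -> au

g (Hugo): min(-4, 12, 20) = -4
h (Hugo): min(-14, -2, 7) = -14
a (Mika): max(-4, -14) = -4
j (Hugo): min(-19, 7, 8) = -19
k (Hugo): min(9, -18) = -18
b (Mika): max(-19, -18) = -18
Alpha (Hugo): min(-4, -18) = -18
m (Hugo): min(-18, -9) = -18
n (Hugo): min(-17, -4, -6, 8) = -17
p (Hugo): min(-14, 8, 12, -5) = -14
c (Mika): max(-18, -17, -14) = -14
q (Hugo): min(-12, 11) = -12
r (Hugo): min(-3, -11, -17) = -17
s (Hugo): min(1, -3, 16) = -3
t (Hugo): min(4, 7) = 4
d (Mika): max(-12, -17, -3, 4) = 4
u (Hugo): min(-15, 17) = -15
v (Hugo): min(10, 13, 3, -17) = -17
w (Hugo): min(7, -19) = -19
x (Hugo): min(-13, 12, -5, 19) = -13
e (Mika): max(-15, -17, -19, -13) = -13
y (Hugo): min(10, 2) = 2
z (Hugo): min(6, 7, -18) = -18
f (Mika): max(2, -18) = 2
Beta (Hugo): min(-14, 4, -13, 2) = -14
start (Mika): max(-18, -14) = -14
At start, Mika picks Beta (highest: -14).
At Beta, Hugo picks c (lowest: -14).
At c, Mika picks p (highest: -14).
At p, Hugo picks au (lowest: -14).
Terminal value -14.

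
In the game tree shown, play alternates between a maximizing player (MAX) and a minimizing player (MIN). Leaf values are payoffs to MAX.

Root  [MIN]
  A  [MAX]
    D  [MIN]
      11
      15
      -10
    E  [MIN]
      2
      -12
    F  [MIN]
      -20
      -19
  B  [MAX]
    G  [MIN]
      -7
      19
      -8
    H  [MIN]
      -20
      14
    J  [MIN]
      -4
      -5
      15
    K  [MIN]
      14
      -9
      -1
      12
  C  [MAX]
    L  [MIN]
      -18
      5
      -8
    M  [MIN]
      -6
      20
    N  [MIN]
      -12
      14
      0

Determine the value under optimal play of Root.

-10

D (MIN): min(11, 15, -10) = -10
E (MIN): min(2, -12) = -12
F (MIN): min(-20, -19) = -20
A (MAX): max(-10, -12, -20) = -10
G (MIN): min(-7, 19, -8) = -8
H (MIN): min(-20, 14) = -20
J (MIN): min(-4, -5, 15) = -5
K (MIN): min(14, -9, -1, 12) = -9
B (MAX): max(-8, -20, -5, -9) = -5
L (MIN): min(-18, 5, -8) = -18
M (MIN): min(-6, 20) = -6
N (MIN): min(-12, 14, 0) = -12
C (MAX): max(-18, -6, -12) = -6
Root (MIN): min(-10, -5, -6) = -10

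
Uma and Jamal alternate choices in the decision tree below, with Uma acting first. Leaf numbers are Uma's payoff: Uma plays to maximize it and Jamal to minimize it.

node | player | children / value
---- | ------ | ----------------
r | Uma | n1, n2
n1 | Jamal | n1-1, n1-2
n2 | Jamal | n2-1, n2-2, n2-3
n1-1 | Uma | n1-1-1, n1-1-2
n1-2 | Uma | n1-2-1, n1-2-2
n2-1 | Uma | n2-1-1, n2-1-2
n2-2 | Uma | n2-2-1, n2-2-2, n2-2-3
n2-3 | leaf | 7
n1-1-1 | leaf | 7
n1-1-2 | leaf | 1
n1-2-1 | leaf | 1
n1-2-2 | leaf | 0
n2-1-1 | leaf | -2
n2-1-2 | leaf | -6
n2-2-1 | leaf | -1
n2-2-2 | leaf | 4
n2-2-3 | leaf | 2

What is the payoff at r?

1

n1-1 (Uma): max(7, 1) = 7
n1-2 (Uma): max(1, 0) = 1
n1 (Jamal): min(7, 1) = 1
n2-1 (Uma): max(-2, -6) = -2
n2-2 (Uma): max(-1, 4, 2) = 4
n2 (Jamal): min(-2, 4, 7) = -2
r (Uma): max(1, -2) = 1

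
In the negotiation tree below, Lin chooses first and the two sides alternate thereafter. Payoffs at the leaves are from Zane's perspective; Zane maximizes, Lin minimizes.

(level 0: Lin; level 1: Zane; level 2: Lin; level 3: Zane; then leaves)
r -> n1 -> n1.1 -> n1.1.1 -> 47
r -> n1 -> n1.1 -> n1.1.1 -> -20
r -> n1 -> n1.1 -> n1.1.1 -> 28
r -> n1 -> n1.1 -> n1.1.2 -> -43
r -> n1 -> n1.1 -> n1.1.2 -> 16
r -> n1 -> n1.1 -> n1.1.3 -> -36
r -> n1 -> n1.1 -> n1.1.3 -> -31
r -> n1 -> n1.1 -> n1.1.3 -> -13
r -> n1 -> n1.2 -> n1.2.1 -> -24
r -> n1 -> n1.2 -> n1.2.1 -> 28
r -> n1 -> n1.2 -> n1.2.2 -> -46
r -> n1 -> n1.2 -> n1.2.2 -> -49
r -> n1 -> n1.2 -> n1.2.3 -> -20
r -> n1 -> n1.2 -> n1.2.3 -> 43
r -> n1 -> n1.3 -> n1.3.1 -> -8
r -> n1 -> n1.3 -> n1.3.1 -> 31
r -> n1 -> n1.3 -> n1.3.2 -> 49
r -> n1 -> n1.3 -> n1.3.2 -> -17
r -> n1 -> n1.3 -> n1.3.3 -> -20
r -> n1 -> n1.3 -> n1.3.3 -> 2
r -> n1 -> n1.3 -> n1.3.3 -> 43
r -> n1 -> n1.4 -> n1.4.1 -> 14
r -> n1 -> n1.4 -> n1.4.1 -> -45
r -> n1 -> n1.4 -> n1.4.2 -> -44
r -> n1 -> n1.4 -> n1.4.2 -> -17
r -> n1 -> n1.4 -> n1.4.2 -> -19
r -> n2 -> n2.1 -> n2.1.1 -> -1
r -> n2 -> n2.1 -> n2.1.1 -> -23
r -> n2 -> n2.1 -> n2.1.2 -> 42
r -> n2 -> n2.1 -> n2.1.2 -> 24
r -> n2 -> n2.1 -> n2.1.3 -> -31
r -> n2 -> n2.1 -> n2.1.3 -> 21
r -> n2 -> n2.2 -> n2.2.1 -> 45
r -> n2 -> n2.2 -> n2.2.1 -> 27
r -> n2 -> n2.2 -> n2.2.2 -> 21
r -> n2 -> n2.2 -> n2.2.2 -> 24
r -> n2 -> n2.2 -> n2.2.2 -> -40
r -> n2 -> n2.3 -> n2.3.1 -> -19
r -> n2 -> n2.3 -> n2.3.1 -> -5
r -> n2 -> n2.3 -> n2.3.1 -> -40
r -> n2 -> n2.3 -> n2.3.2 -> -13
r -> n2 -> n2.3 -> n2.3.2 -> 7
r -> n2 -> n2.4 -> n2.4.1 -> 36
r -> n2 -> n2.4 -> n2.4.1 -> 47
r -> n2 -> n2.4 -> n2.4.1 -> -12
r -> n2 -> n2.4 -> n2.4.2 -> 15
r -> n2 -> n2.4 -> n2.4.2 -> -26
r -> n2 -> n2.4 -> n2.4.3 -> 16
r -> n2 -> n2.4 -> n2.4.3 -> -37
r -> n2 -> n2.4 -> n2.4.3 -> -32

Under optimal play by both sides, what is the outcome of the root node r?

n1.1.1 (Zane): max(47, -20, 28) = 47
n1.1.2 (Zane): max(-43, 16) = 16
n1.1.3 (Zane): max(-36, -31, -13) = -13
n1.1 (Lin): min(47, 16, -13) = -13
n1.2.1 (Zane): max(-24, 28) = 28
n1.2.2 (Zane): max(-46, -49) = -46
n1.2.3 (Zane): max(-20, 43) = 43
n1.2 (Lin): min(28, -46, 43) = -46
n1.3.1 (Zane): max(-8, 31) = 31
n1.3.2 (Zane): max(49, -17) = 49
n1.3.3 (Zane): max(-20, 2, 43) = 43
n1.3 (Lin): min(31, 49, 43) = 31
n1.4.1 (Zane): max(14, -45) = 14
n1.4.2 (Zane): max(-44, -17, -19) = -17
n1.4 (Lin): min(14, -17) = -17
n1 (Zane): max(-13, -46, 31, -17) = 31
n2.1.1 (Zane): max(-1, -23) = -1
n2.1.2 (Zane): max(42, 24) = 42
n2.1.3 (Zane): max(-31, 21) = 21
n2.1 (Lin): min(-1, 42, 21) = -1
n2.2.1 (Zane): max(45, 27) = 45
n2.2.2 (Zane): max(21, 24, -40) = 24
n2.2 (Lin): min(45, 24) = 24
n2.3.1 (Zane): max(-19, -5, -40) = -5
n2.3.2 (Zane): max(-13, 7) = 7
n2.3 (Lin): min(-5, 7) = -5
n2.4.1 (Zane): max(36, 47, -12) = 47
n2.4.2 (Zane): max(15, -26) = 15
n2.4.3 (Zane): max(16, -37, -32) = 16
n2.4 (Lin): min(47, 15, 16) = 15
n2 (Zane): max(-1, 24, -5, 15) = 24
r (Lin): min(31, 24) = 24

24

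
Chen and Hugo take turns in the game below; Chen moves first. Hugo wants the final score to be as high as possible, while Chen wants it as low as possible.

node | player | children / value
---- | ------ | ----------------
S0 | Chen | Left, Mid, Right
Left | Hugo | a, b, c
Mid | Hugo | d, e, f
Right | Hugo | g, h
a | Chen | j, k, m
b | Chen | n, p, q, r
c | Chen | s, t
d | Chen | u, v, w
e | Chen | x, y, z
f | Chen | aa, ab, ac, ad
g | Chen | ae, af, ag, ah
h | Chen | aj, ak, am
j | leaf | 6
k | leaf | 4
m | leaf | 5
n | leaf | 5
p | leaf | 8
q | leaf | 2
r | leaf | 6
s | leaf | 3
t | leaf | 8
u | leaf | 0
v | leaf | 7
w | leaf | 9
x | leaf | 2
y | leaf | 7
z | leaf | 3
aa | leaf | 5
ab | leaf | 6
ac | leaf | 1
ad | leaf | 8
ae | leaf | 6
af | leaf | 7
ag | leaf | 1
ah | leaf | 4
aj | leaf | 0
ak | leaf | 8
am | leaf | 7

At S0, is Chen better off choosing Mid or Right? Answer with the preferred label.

d (Chen): min(0, 7, 9) = 0
e (Chen): min(2, 7, 3) = 2
f (Chen): min(5, 6, 1, 8) = 1
Mid (Hugo): max(0, 2, 1) = 2
g (Chen): min(6, 7, 1, 4) = 1
h (Chen): min(0, 8, 7) = 0
Right (Hugo): max(1, 0) = 1
Chen prefers the lower value; Mid=2, Right=1. Right is better since 1 < 2.

Right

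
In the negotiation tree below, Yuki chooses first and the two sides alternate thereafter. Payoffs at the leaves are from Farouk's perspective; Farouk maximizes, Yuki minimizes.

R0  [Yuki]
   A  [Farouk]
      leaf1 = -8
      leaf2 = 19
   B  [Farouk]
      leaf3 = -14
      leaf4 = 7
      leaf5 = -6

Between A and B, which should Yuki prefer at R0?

A (Farouk): max(-8, 19) = 19
B (Farouk): max(-14, 7, -6) = 7
Yuki prefers the lower value; A=19, B=7. B is better since 7 < 19.

B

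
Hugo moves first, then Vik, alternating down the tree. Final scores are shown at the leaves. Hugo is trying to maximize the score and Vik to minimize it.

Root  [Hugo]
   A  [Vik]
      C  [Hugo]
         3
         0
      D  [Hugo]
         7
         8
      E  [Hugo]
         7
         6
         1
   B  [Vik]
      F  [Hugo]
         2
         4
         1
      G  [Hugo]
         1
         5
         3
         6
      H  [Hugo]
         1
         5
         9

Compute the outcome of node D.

D (Hugo): max(7, 8) = 8

8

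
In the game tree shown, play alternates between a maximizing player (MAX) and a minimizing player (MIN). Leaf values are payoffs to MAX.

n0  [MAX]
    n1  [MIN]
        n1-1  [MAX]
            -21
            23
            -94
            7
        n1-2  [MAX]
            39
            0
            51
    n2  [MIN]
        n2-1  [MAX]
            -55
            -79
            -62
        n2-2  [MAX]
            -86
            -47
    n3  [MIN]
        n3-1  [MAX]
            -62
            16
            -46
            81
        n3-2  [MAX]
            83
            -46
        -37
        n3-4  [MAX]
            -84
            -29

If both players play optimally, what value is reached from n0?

n1-1 (MAX): max(-21, 23, -94, 7) = 23
n1-2 (MAX): max(39, 0, 51) = 51
n1 (MIN): min(23, 51) = 23
n2-1 (MAX): max(-55, -79, -62) = -55
n2-2 (MAX): max(-86, -47) = -47
n2 (MIN): min(-55, -47) = -55
n3-1 (MAX): max(-62, 16, -46, 81) = 81
n3-2 (MAX): max(83, -46) = 83
n3-4 (MAX): max(-84, -29) = -29
n3 (MIN): min(81, 83, -37, -29) = -37
n0 (MAX): max(23, -55, -37) = 23

23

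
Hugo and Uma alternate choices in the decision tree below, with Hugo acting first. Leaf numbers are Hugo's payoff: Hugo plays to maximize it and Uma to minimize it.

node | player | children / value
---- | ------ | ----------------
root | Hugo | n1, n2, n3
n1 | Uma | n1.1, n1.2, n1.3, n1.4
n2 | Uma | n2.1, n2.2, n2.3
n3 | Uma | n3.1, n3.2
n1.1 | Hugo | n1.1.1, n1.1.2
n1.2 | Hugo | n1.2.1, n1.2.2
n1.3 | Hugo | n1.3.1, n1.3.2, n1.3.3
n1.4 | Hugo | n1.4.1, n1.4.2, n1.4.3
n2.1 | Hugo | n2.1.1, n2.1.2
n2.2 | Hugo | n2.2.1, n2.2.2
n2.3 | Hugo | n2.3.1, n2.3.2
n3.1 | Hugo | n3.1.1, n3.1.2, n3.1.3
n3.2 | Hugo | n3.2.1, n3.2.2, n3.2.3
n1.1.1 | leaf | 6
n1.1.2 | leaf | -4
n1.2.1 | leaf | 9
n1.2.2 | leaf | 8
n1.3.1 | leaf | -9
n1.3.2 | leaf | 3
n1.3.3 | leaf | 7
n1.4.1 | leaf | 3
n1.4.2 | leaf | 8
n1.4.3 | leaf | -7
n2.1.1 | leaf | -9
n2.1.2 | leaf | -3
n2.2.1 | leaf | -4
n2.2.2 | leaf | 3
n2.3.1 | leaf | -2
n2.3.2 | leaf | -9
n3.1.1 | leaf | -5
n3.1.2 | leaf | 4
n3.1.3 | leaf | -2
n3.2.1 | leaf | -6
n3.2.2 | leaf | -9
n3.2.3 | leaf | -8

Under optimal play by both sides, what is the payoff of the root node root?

n1.1 (Hugo): max(6, -4) = 6
n1.2 (Hugo): max(9, 8) = 9
n1.3 (Hugo): max(-9, 3, 7) = 7
n1.4 (Hugo): max(3, 8, -7) = 8
n1 (Uma): min(6, 9, 7, 8) = 6
n2.1 (Hugo): max(-9, -3) = -3
n2.2 (Hugo): max(-4, 3) = 3
n2.3 (Hugo): max(-2, -9) = -2
n2 (Uma): min(-3, 3, -2) = -3
n3.1 (Hugo): max(-5, 4, -2) = 4
n3.2 (Hugo): max(-6, -9, -8) = -6
n3 (Uma): min(4, -6) = -6
root (Hugo): max(6, -3, -6) = 6

6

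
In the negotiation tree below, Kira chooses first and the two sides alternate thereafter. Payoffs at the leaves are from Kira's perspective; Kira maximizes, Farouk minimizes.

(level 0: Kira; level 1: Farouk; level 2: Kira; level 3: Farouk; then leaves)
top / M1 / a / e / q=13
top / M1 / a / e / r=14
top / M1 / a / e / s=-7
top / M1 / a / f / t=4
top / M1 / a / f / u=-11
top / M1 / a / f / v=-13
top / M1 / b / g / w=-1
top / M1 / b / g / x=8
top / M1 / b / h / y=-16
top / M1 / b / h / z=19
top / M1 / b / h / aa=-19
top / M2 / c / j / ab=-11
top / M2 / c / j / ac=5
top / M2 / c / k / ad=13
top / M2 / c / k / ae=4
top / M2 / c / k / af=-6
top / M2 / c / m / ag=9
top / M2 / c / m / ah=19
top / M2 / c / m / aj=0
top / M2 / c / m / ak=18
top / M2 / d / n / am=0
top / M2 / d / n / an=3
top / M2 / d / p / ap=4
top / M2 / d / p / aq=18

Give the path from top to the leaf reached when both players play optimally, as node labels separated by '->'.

top -> M2 -> c -> m -> aj

e (Farouk): min(13, 14, -7) = -7
f (Farouk): min(4, -11, -13) = -13
a (Kira): max(-7, -13) = -7
g (Farouk): min(-1, 8) = -1
h (Farouk): min(-16, 19, -19) = -19
b (Kira): max(-1, -19) = -1
M1 (Farouk): min(-7, -1) = -7
j (Farouk): min(-11, 5) = -11
k (Farouk): min(13, 4, -6) = -6
m (Farouk): min(9, 19, 0, 18) = 0
c (Kira): max(-11, -6, 0) = 0
n (Farouk): min(0, 3) = 0
p (Farouk): min(4, 18) = 4
d (Kira): max(0, 4) = 4
M2 (Farouk): min(0, 4) = 0
top (Kira): max(-7, 0) = 0
At top, Kira picks M2 (highest: 0).
At M2, Farouk picks c (lowest: 0).
At c, Kira picks m (highest: 0).
At m, Farouk picks aj (lowest: 0).
Terminal value 0.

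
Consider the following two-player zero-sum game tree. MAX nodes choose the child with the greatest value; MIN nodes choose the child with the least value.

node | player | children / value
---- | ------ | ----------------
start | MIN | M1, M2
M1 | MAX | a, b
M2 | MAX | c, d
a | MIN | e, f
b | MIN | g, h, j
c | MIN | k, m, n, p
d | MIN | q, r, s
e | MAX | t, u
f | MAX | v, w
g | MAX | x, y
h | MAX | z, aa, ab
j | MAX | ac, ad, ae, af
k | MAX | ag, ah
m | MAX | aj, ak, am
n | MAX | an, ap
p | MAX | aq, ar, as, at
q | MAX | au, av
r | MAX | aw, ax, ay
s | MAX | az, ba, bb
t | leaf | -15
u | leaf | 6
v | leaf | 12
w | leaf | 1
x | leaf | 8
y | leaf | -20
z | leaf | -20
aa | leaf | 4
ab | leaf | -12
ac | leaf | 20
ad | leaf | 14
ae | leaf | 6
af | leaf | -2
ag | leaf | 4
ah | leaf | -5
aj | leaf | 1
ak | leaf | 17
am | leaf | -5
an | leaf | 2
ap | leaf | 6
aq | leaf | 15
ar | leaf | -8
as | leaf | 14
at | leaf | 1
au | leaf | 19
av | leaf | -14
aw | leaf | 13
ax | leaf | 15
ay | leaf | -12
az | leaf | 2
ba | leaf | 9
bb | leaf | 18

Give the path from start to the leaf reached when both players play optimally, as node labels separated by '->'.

e (MAX): max(-15, 6) = 6
f (MAX): max(12, 1) = 12
a (MIN): min(6, 12) = 6
g (MAX): max(8, -20) = 8
h (MAX): max(-20, 4, -12) = 4
j (MAX): max(20, 14, 6, -2) = 20
b (MIN): min(8, 4, 20) = 4
M1 (MAX): max(6, 4) = 6
k (MAX): max(4, -5) = 4
m (MAX): max(1, 17, -5) = 17
n (MAX): max(2, 6) = 6
p (MAX): max(15, -8, 14, 1) = 15
c (MIN): min(4, 17, 6, 15) = 4
q (MAX): max(19, -14) = 19
r (MAX): max(13, 15, -12) = 15
s (MAX): max(2, 9, 18) = 18
d (MIN): min(19, 15, 18) = 15
M2 (MAX): max(4, 15) = 15
start (MIN): min(6, 15) = 6
At start, MIN picks M1 (lowest: 6).
At M1, MAX picks a (highest: 6).
At a, MIN picks e (lowest: 6).
At e, MAX picks u (highest: 6).
Terminal value 6.

start -> M1 -> a -> e -> u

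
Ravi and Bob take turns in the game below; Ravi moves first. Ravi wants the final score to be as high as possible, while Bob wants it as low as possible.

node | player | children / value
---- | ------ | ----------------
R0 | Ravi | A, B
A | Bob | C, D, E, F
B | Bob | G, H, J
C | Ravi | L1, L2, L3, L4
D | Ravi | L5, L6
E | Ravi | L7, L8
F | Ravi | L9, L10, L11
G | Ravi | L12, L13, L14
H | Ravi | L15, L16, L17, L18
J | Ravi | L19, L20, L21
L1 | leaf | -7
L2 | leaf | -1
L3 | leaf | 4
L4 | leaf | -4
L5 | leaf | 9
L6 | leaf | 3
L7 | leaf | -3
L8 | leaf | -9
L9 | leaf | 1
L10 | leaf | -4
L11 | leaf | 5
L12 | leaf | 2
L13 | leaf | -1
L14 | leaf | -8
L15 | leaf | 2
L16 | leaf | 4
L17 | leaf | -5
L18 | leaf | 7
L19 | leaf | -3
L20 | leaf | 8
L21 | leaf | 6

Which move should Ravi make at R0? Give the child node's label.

B

C (Ravi): max(-7, -1, 4, -4) = 4
D (Ravi): max(9, 3) = 9
E (Ravi): max(-3, -9) = -3
F (Ravi): max(1, -4, 5) = 5
A (Bob): min(4, 9, -3, 5) = -3
G (Ravi): max(2, -1, -8) = 2
H (Ravi): max(2, 4, -5, 7) = 7
J (Ravi): max(-3, 8, 6) = 8
B (Bob): min(2, 7, 8) = 2
R0 (Ravi): max(-3, 2) = 2
Ravi at R0 wants the highest of {A=-3, B=2}, so chooses B.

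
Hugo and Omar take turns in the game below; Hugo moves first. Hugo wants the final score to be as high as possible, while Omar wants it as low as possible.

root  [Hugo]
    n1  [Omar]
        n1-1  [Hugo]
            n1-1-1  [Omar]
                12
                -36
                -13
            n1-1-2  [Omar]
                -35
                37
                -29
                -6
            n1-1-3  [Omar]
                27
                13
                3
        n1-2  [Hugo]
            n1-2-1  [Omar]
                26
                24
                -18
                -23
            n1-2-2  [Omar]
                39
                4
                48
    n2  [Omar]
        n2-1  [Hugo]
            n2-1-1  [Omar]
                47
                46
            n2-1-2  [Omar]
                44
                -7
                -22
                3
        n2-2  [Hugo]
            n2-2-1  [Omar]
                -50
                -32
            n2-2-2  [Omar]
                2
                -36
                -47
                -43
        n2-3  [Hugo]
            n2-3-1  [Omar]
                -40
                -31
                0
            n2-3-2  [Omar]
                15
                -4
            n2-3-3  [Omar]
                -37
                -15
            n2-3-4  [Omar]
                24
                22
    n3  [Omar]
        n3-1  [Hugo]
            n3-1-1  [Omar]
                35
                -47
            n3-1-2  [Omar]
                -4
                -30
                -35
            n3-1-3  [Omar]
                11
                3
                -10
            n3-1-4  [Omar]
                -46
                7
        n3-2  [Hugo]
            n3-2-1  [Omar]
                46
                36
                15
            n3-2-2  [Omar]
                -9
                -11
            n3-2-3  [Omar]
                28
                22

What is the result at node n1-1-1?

n1-1-1 (Omar): min(12, -36, -13) = -36

-36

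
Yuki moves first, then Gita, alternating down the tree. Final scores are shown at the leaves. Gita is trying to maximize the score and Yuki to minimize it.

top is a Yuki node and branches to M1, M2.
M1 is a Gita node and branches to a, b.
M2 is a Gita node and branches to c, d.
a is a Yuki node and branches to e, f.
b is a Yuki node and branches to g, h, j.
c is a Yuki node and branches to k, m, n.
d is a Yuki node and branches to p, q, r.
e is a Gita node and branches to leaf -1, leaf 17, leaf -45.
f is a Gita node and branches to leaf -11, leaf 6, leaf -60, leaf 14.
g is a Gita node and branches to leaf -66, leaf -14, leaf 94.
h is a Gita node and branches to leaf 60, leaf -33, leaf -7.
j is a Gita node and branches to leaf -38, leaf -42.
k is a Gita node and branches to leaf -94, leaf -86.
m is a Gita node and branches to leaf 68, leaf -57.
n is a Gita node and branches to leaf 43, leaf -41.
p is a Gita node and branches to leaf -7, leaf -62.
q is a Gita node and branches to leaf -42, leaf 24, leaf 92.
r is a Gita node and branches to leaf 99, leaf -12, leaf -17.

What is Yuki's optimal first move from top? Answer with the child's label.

e (Gita): max(-1, 17, -45) = 17
f (Gita): max(-11, 6, -60, 14) = 14
a (Yuki): min(17, 14) = 14
g (Gita): max(-66, -14, 94) = 94
h (Gita): max(60, -33, -7) = 60
j (Gita): max(-38, -42) = -38
b (Yuki): min(94, 60, -38) = -38
M1 (Gita): max(14, -38) = 14
k (Gita): max(-94, -86) = -86
m (Gita): max(68, -57) = 68
n (Gita): max(43, -41) = 43
c (Yuki): min(-86, 68, 43) = -86
p (Gita): max(-7, -62) = -7
q (Gita): max(-42, 24, 92) = 92
r (Gita): max(99, -12, -17) = 99
d (Yuki): min(-7, 92, 99) = -7
M2 (Gita): max(-86, -7) = -7
top (Yuki): min(14, -7) = -7
Yuki at top wants the lowest of {M1=14, M2=-7}, so chooses M2.

M2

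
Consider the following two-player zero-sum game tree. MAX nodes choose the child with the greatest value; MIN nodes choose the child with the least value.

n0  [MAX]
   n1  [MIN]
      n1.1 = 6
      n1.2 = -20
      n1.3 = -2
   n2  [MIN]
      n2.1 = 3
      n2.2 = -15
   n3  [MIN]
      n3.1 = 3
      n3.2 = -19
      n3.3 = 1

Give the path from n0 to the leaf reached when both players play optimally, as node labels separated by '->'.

n0 -> n2 -> n2.2

n1 (MIN): min(6, -20, -2) = -20
n2 (MIN): min(3, -15) = -15
n3 (MIN): min(3, -19, 1) = -19
n0 (MAX): max(-20, -15, -19) = -15
At n0, MAX picks n2 (highest: -15).
At n2, MIN picks n2.2 (lowest: -15).
Terminal value -15.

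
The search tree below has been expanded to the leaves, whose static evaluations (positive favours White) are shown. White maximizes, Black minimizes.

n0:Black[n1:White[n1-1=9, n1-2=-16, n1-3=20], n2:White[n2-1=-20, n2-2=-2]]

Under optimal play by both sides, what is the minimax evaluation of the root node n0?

-2

n1 (White): max(9, -16, 20) = 20
n2 (White): max(-20, -2) = -2
n0 (Black): min(20, -2) = -2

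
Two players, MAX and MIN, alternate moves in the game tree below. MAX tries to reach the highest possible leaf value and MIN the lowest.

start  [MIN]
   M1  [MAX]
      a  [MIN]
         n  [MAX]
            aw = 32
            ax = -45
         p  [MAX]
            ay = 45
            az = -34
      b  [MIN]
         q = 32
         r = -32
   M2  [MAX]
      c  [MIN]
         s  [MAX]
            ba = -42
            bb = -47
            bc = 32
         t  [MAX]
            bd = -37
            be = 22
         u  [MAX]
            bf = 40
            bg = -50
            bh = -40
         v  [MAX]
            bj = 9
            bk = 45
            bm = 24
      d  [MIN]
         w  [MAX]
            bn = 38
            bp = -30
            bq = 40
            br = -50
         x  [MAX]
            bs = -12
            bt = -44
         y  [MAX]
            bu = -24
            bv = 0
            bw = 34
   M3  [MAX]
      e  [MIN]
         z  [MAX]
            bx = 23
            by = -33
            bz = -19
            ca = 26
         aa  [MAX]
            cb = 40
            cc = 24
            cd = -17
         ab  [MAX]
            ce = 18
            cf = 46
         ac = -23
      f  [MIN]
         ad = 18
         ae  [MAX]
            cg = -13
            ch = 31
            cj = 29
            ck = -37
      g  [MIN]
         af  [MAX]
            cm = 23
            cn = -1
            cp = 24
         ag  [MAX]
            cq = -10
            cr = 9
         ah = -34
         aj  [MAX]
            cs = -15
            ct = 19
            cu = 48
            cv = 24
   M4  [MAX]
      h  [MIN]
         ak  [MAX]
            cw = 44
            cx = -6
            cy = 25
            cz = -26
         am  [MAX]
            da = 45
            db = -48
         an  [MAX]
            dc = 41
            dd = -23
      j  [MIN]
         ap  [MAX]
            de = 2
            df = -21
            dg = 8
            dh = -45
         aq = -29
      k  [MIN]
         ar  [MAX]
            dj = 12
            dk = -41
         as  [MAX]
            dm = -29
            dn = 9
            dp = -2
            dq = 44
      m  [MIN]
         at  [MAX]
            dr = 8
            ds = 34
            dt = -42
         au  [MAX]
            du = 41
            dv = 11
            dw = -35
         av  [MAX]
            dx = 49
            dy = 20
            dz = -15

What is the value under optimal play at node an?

41

an (MAX): max(41, -23) = 41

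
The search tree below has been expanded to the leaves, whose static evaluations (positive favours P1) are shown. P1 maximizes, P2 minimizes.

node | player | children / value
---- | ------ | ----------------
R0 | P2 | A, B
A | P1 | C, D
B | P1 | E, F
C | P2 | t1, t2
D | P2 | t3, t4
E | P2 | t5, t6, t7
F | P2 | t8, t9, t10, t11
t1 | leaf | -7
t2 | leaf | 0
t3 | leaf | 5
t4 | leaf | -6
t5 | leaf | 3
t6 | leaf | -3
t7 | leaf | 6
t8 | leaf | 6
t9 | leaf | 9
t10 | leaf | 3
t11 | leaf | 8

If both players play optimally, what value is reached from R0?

-6

C (P2): min(-7, 0) = -7
D (P2): min(5, -6) = -6
A (P1): max(-7, -6) = -6
E (P2): min(3, -3, 6) = -3
F (P2): min(6, 9, 3, 8) = 3
B (P1): max(-3, 3) = 3
R0 (P2): min(-6, 3) = -6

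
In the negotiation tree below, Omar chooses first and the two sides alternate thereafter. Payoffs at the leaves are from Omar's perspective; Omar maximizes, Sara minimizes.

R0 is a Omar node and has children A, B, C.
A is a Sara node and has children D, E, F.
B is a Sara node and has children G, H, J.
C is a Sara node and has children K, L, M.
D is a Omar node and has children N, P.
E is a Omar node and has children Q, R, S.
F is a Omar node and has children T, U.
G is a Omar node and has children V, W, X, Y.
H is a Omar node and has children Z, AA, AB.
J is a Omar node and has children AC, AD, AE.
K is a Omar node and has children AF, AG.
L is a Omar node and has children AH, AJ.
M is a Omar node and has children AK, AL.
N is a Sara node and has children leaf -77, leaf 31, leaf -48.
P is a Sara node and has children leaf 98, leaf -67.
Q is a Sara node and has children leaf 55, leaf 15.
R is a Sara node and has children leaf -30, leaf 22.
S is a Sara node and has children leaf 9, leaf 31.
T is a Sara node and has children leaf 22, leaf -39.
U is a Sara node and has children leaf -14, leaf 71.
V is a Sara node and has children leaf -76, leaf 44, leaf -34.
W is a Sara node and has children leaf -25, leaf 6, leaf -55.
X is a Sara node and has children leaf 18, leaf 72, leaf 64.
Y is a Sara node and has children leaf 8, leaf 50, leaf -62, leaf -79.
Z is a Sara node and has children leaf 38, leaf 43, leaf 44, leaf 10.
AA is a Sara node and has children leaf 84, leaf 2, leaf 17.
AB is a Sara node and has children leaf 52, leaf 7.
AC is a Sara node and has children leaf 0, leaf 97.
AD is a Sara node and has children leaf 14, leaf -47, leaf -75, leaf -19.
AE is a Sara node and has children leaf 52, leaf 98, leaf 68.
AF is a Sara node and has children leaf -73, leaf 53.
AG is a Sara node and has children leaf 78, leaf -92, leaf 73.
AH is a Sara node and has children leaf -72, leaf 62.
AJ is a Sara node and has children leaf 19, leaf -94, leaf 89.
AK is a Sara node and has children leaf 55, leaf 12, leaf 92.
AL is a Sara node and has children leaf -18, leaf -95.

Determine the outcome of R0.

10

N (Sara): min(-77, 31, -48) = -77
P (Sara): min(98, -67) = -67
D (Omar): max(-77, -67) = -67
Q (Sara): min(55, 15) = 15
R (Sara): min(-30, 22) = -30
S (Sara): min(9, 31) = 9
E (Omar): max(15, -30, 9) = 15
T (Sara): min(22, -39) = -39
U (Sara): min(-14, 71) = -14
F (Omar): max(-39, -14) = -14
A (Sara): min(-67, 15, -14) = -67
V (Sara): min(-76, 44, -34) = -76
W (Sara): min(-25, 6, -55) = -55
X (Sara): min(18, 72, 64) = 18
Y (Sara): min(8, 50, -62, -79) = -79
G (Omar): max(-76, -55, 18, -79) = 18
Z (Sara): min(38, 43, 44, 10) = 10
AA (Sara): min(84, 2, 17) = 2
AB (Sara): min(52, 7) = 7
H (Omar): max(10, 2, 7) = 10
AC (Sara): min(0, 97) = 0
AD (Sara): min(14, -47, -75, -19) = -75
AE (Sara): min(52, 98, 68) = 52
J (Omar): max(0, -75, 52) = 52
B (Sara): min(18, 10, 52) = 10
AF (Sara): min(-73, 53) = -73
AG (Sara): min(78, -92, 73) = -92
K (Omar): max(-73, -92) = -73
AH (Sara): min(-72, 62) = -72
AJ (Sara): min(19, -94, 89) = -94
L (Omar): max(-72, -94) = -72
AK (Sara): min(55, 12, 92) = 12
AL (Sara): min(-18, -95) = -95
M (Omar): max(12, -95) = 12
C (Sara): min(-73, -72, 12) = -73
R0 (Omar): max(-67, 10, -73) = 10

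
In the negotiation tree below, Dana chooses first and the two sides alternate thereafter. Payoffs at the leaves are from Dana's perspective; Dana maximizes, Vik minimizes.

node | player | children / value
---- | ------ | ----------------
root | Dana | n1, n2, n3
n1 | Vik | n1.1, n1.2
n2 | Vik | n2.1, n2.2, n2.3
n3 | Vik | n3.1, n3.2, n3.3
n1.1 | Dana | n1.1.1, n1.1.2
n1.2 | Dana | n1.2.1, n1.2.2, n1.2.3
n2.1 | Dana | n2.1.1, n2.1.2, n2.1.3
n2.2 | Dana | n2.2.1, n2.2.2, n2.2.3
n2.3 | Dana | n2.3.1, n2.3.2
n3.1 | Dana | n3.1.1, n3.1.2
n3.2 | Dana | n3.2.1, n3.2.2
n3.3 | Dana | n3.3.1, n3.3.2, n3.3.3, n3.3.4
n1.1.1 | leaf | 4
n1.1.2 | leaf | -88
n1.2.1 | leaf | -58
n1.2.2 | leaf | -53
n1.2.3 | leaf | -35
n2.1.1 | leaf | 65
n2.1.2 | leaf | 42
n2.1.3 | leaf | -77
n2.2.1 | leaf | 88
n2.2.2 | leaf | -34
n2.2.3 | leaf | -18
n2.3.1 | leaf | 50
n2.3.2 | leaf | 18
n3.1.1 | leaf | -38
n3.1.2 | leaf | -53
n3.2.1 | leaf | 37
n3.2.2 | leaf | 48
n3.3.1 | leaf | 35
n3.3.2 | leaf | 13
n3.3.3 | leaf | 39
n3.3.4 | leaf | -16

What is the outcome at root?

n1.1 (Dana): max(4, -88) = 4
n1.2 (Dana): max(-58, -53, -35) = -35
n1 (Vik): min(4, -35) = -35
n2.1 (Dana): max(65, 42, -77) = 65
n2.2 (Dana): max(88, -34, -18) = 88
n2.3 (Dana): max(50, 18) = 50
n2 (Vik): min(65, 88, 50) = 50
n3.1 (Dana): max(-38, -53) = -38
n3.2 (Dana): max(37, 48) = 48
n3.3 (Dana): max(35, 13, 39, -16) = 39
n3 (Vik): min(-38, 48, 39) = -38
root (Dana): max(-35, 50, -38) = 50

50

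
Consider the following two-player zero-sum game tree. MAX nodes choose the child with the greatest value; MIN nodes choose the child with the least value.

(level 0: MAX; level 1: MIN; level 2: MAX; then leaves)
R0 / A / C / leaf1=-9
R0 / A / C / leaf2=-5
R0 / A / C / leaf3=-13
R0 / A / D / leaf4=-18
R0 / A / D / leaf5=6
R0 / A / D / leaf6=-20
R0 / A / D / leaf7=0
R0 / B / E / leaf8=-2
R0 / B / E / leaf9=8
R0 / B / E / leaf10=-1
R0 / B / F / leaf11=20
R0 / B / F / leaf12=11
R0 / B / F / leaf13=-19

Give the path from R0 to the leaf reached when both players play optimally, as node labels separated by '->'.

R0 -> B -> E -> leaf9

C (MAX): max(-9, -5, -13) = -5
D (MAX): max(-18, 6, -20, 0) = 6
A (MIN): min(-5, 6) = -5
E (MAX): max(-2, 8, -1) = 8
F (MAX): max(20, 11, -19) = 20
B (MIN): min(8, 20) = 8
R0 (MAX): max(-5, 8) = 8
At R0, MAX picks B (highest: 8).
At B, MIN picks E (lowest: 8).
At E, MAX picks leaf9 (highest: 8).
Terminal value 8.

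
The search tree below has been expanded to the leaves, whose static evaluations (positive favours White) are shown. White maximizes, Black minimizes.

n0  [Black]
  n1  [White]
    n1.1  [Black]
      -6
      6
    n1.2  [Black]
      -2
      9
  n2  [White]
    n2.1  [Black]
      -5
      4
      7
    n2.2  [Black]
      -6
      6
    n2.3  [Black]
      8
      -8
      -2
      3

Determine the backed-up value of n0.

-5

n1.1 (Black): min(-6, 6) = -6
n1.2 (Black): min(-2, 9) = -2
n1 (White): max(-6, -2) = -2
n2.1 (Black): min(-5, 4, 7) = -5
n2.2 (Black): min(-6, 6) = -6
n2.3 (Black): min(8, -8, -2, 3) = -8
n2 (White): max(-5, -6, -8) = -5
n0 (Black): min(-2, -5) = -5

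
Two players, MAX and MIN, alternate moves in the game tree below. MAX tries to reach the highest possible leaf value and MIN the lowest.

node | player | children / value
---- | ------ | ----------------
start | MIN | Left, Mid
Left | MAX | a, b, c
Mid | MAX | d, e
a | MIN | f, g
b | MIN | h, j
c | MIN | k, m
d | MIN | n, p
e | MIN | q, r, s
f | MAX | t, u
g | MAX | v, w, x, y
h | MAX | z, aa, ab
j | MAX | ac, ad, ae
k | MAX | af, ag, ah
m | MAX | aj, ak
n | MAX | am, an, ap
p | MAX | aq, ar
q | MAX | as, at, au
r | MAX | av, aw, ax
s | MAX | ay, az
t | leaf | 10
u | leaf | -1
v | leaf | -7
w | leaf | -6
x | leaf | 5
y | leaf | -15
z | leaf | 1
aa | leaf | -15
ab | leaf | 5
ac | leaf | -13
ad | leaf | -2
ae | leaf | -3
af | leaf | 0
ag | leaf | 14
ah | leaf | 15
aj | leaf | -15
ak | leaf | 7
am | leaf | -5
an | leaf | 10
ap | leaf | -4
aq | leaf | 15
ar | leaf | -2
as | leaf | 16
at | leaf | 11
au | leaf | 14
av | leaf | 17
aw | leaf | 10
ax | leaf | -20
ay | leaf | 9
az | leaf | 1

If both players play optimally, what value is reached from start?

f (MAX): max(10, -1) = 10
g (MAX): max(-7, -6, 5, -15) = 5
a (MIN): min(10, 5) = 5
h (MAX): max(1, -15, 5) = 5
j (MAX): max(-13, -2, -3) = -2
b (MIN): min(5, -2) = -2
k (MAX): max(0, 14, 15) = 15
m (MAX): max(-15, 7) = 7
c (MIN): min(15, 7) = 7
Left (MAX): max(5, -2, 7) = 7
n (MAX): max(-5, 10, -4) = 10
p (MAX): max(15, -2) = 15
d (MIN): min(10, 15) = 10
q (MAX): max(16, 11, 14) = 16
r (MAX): max(17, 10, -20) = 17
s (MAX): max(9, 1) = 9
e (MIN): min(16, 17, 9) = 9
Mid (MAX): max(10, 9) = 10
start (MIN): min(7, 10) = 7

7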